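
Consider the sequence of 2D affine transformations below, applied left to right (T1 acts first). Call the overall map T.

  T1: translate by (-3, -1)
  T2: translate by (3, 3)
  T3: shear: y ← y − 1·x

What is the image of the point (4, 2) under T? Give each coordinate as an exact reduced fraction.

T(p) = (4, 0)

T1 translate by (-3, -1): (4, 2) → (1, 1)
T2 translate by (3, 3): (1, 1) → (4, 4)
T3 shear: y ← y − 1·x: (4, 4) → (4, 0)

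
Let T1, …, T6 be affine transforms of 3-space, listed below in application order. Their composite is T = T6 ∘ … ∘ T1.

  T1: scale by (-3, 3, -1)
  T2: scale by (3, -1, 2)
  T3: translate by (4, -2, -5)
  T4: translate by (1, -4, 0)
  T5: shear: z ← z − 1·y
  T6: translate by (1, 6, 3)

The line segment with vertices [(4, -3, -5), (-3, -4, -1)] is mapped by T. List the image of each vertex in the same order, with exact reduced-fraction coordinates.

image vertices: (-30, 9, 5), (33, 12, -6)

T1 scale by (-3, 3, -1): (4, -3, -5) → (-12, -9, 5); (-3, -4, -1) → (9, -12, 1)
T2 scale by (3, -1, 2): (-12, -9, 5) → (-36, 9, 10); (9, -12, 1) → (27, 12, 2)
T3 translate by (4, -2, -5): (-36, 9, 10) → (-32, 7, 5); (27, 12, 2) → (31, 10, -3)
T4 translate by (1, -4, 0): (-32, 7, 5) → (-31, 3, 5); (31, 10, -3) → (32, 6, -3)
T5 shear: z ← z − 1·y: (-31, 3, 5) → (-31, 3, 2); (32, 6, -3) → (32, 6, -9)
T6 translate by (1, 6, 3): (-31, 3, 2) → (-30, 9, 5); (32, 6, -9) → (33, 12, -6)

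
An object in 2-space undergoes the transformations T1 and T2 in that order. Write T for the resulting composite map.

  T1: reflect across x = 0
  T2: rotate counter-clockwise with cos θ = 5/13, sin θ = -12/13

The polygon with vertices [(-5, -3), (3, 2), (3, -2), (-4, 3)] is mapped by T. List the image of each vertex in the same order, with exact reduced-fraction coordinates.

T1 reflect across x = 0: (-5, -3) → (5, -3); (3, 2) → (-3, 2); (3, -2) → (-3, -2); (-4, 3) → (4, 3)
T2 rotate counter-clockwise with cos θ = 5/13, sin θ = -12/13: (5, -3) → (-11/13, -75/13); (-3, 2) → (9/13, 46/13); (-3, -2) → (-3, 2); (4, 3) → (56/13, -33/13)

image vertices: (-11/13, -75/13), (9/13, 46/13), (-3, 2), (56/13, -33/13)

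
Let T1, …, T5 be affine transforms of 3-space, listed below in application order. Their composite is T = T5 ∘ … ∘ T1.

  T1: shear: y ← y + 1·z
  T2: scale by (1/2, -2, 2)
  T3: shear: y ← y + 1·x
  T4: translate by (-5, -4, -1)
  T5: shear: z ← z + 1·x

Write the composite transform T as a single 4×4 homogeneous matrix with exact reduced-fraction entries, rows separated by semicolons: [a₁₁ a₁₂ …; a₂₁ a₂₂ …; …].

T = [1/2 0 0 -5; 1/2 -2 -2 -4; 1/2 0 2 -6; 0 0 0 1]

T1 = [1 0 0 0; 0 1 1 0; 0 0 1 0; 0 0 0 1]
T2·T1 = [1/2 0 0 0; 0 -2 -2 0; 0 0 2 0; 0 0 0 1]
T3·…·T1 = [1/2 0 0 0; 1/2 -2 -2 0; 0 0 2 0; 0 0 0 1]
T4·…·T1 = [1/2 0 0 -5; 1/2 -2 -2 -4; 0 0 2 -1; 0 0 0 1]
T5·…·T1 = [1/2 0 0 -5; 1/2 -2 -2 -4; 1/2 0 2 -6; 0 0 0 1]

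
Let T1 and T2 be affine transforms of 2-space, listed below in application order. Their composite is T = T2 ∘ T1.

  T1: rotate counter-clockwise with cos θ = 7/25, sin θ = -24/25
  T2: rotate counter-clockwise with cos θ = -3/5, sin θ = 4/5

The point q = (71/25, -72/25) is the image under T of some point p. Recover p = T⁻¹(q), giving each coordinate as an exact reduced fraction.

p = (-3/5, -4)

T1 = [7/25 24/25 0; -24/25 7/25 0; 0 0 1]
T2·T1 = [3/5 -4/5 0; 4/5 3/5 0; 0 0 1]
det M = 1; M⁻¹ = [3/5 4/5 0; -4/5 3/5 0; 0 0 1]
M⁻¹ · (71/25, -72/25)ᵀ = (-3/5, -4)ᵀ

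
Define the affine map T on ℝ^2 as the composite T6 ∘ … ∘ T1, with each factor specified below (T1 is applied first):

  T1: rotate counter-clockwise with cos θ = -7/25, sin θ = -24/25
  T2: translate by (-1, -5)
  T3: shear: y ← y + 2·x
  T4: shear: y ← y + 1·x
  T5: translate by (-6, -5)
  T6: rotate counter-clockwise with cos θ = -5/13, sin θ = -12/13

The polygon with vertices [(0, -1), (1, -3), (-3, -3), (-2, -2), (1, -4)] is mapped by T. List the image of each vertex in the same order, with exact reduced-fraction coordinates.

image vertices: (-737/65, 4338/325), (-1102/65, 5873/325), (-698/65, 4637/325), (-667/65, 4333/325), (-1234/65, 6486/325)

T1 rotate counter-clockwise with cos θ = -7/25, sin θ = -24/25: (0, -1) → (-24/25, 7/25); (1, -3) → (-79/25, -3/25); (-3, -3) → (-51/25, 93/25); (-2, -2) → (-34/25, 62/25); (1, -4) → (-103/25, 4/25)
T2 translate by (-1, -5): (-24/25, 7/25) → (-49/25, -118/25); (-79/25, -3/25) → (-104/25, -128/25); (-51/25, 93/25) → (-76/25, -32/25); (-34/25, 62/25) → (-59/25, -63/25); (-103/25, 4/25) → (-128/25, -121/25)
T3 shear: y ← y + 2·x: (-49/25, -118/25) → (-49/25, -216/25); (-104/25, -128/25) → (-104/25, -336/25); (-76/25, -32/25) → (-76/25, -184/25); (-59/25, -63/25) → (-59/25, -181/25); (-128/25, -121/25) → (-128/25, -377/25)
T4 shear: y ← y + 1·x: (-49/25, -216/25) → (-49/25, -53/5); (-104/25, -336/25) → (-104/25, -88/5); (-76/25, -184/25) → (-76/25, -52/5); (-59/25, -181/25) → (-59/25, -48/5); (-128/25, -377/25) → (-128/25, -101/5)
T5 translate by (-6, -5): (-49/25, -53/5) → (-199/25, -78/5); (-104/25, -88/5) → (-254/25, -113/5); (-76/25, -52/5) → (-226/25, -77/5); (-59/25, -48/5) → (-209/25, -73/5); (-128/25, -101/5) → (-278/25, -126/5)
T6 rotate counter-clockwise with cos θ = -5/13, sin θ = -12/13: (-199/25, -78/5) → (-737/65, 4338/325); (-254/25, -113/5) → (-1102/65, 5873/325); (-226/25, -77/5) → (-698/65, 4637/325); (-209/25, -73/5) → (-667/65, 4333/325); (-278/25, -126/5) → (-1234/65, 6486/325)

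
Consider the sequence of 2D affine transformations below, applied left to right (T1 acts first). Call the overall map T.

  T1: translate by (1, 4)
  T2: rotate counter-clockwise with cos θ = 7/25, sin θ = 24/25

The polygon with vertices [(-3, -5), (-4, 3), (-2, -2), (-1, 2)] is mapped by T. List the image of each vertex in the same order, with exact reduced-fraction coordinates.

T1 translate by (1, 4): (-3, -5) → (-2, -1); (-4, 3) → (-3, 7); (-2, -2) → (-1, 2); (-1, 2) → (0, 6)
T2 rotate counter-clockwise with cos θ = 7/25, sin θ = 24/25: (-2, -1) → (2/5, -11/5); (-3, 7) → (-189/25, -23/25); (-1, 2) → (-11/5, -2/5); (0, 6) → (-144/25, 42/25)

image vertices: (2/5, -11/5), (-189/25, -23/25), (-11/5, -2/5), (-144/25, 42/25)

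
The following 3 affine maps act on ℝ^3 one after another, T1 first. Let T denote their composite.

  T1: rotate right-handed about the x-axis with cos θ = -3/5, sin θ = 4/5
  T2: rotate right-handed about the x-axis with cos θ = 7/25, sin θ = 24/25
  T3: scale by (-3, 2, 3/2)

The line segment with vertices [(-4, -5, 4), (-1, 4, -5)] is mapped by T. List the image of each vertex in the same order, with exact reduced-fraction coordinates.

image vertices: (12, 1522/125, -372/125), (3, -1376/125, 1227/250)

T1 rotate right-handed about the x-axis with cos θ = -3/5, sin θ = 4/5: (-4, -5, 4) → (-4, -1/5, -32/5); (-1, 4, -5) → (-1, 8/5, 31/5)
T2 rotate right-handed about the x-axis with cos θ = 7/25, sin θ = 24/25: (-4, -1/5, -32/5) → (-4, 761/125, -248/125); (-1, 8/5, 31/5) → (-1, -688/125, 409/125)
T3 scale by (-3, 2, 3/2): (-4, 761/125, -248/125) → (12, 1522/125, -372/125); (-1, -688/125, 409/125) → (3, -1376/125, 1227/250)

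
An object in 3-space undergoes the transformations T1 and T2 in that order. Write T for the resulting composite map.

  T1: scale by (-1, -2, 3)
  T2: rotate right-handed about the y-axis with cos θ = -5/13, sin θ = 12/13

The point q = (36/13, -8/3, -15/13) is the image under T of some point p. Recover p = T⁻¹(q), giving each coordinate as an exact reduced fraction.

T1 = [-1 0 0 0; 0 -2 0 0; 0 0 3 0; 0 0 0 1]
T2·T1 = [5/13 0 36/13 0; 0 -2 0 0; 12/13 0 -15/13 0; 0 0 0 1]
det M = 6; M⁻¹ = [5/13 0 12/13 0; 0 -1/2 0 0; 4/13 0 -5/39 0; 0 0 0 1]
M⁻¹ · (36/13, -8/3, -15/13)ᵀ = (0, 4/3, 1)ᵀ

p = (0, 4/3, 1)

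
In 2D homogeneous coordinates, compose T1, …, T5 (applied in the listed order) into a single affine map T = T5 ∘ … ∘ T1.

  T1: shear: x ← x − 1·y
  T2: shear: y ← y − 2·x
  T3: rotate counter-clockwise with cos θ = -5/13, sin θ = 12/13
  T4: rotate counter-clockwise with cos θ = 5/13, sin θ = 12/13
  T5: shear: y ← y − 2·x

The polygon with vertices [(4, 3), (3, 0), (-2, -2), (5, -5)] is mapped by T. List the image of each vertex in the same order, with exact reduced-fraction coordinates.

T1 shear: x ← x − 1·y: (4, 3) → (1, 3); (3, 0) → (3, 0); (-2, -2) → (0, -2); (5, -5) → (10, -5)
T2 shear: y ← y − 2·x: (1, 3) → (1, 1); (3, 0) → (3, -6); (0, -2) → (0, -2); (10, -5) → (10, -25)
T3 rotate counter-clockwise with cos θ = -5/13, sin θ = 12/13: (1, 1) → (-17/13, 7/13); (3, -6) → (57/13, 66/13); (0, -2) → (24/13, 10/13); (10, -25) → (250/13, 245/13)
T4 rotate counter-clockwise with cos θ = 5/13, sin θ = 12/13: (-17/13, 7/13) → (-1, -1); (57/13, 66/13) → (-3, 6); (24/13, 10/13) → (0, 2); (250/13, 245/13) → (-10, 25)
T5 shear: y ← y − 2·x: (-1, -1) → (-1, 1); (-3, 6) → (-3, 12); (0, 2) → (0, 2); (-10, 25) → (-10, 45)

image vertices: (-1, 1), (-3, 12), (0, 2), (-10, 45)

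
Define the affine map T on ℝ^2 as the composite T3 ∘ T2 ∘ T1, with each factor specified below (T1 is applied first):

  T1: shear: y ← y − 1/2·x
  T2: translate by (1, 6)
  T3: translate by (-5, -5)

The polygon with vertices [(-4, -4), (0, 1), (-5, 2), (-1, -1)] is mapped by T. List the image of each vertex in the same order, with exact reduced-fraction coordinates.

image vertices: (-8, -1), (-4, 2), (-9, 11/2), (-5, 1/2)

T1 shear: y ← y − 1/2·x: (-4, -4) → (-4, -2); (0, 1) → (0, 1); (-5, 2) → (-5, 9/2); (-1, -1) → (-1, -1/2)
T2 translate by (1, 6): (-4, -2) → (-3, 4); (0, 1) → (1, 7); (-5, 9/2) → (-4, 21/2); (-1, -1/2) → (0, 11/2)
T3 translate by (-5, -5): (-3, 4) → (-8, -1); (1, 7) → (-4, 2); (-4, 21/2) → (-9, 11/2); (0, 11/2) → (-5, 1/2)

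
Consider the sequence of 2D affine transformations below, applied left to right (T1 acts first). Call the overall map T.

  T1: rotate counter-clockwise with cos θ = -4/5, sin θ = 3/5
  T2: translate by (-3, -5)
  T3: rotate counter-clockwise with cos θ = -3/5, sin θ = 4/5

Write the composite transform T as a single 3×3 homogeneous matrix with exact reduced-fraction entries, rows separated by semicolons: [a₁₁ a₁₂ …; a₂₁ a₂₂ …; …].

T1 = [-4/5 -3/5 0; 3/5 -4/5 0; 0 0 1]
T2·T1 = [-4/5 -3/5 -3; 3/5 -4/5 -5; 0 0 1]
T3·…·T1 = [0 1 29/5; -1 0 3/5; 0 0 1]

T = [0 1 29/5; -1 0 3/5; 0 0 1]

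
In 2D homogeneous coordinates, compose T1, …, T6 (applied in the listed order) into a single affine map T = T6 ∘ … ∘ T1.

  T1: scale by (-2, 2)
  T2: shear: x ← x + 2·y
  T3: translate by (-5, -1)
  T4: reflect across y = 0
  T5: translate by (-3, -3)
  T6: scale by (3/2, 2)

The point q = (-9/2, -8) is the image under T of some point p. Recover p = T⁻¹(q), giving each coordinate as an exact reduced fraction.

p = (-1/2, 1)

T1 = [-2 0 0; 0 2 0; 0 0 1]
T2·T1 = [-2 4 0; 0 2 0; 0 0 1]
T3·…·T1 = [-2 4 -5; 0 2 -1; 0 0 1]
T4·…·T1 = [-2 4 -5; 0 -2 1; 0 0 1]
T5·…·T1 = [-2 4 -8; 0 -2 -2; 0 0 1]
T6·…·T1 = [-3 6 -12; 0 -4 -4; 0 0 1]
det M = 12; M⁻¹ = [-1/3 -1/2 -6; 0 -1/4 -1; 0 0 1]
M⁻¹ · (-9/2, -8)ᵀ = (-1/2, 1)ᵀ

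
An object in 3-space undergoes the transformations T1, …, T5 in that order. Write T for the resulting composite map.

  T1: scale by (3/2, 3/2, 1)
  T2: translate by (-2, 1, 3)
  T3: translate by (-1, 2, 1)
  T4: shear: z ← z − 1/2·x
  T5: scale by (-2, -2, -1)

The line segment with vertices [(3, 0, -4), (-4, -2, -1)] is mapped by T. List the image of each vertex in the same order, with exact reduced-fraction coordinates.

image vertices: (-3, -6, 3/4), (18, 0, -15/2)

T1 scale by (3/2, 3/2, 1): (3, 0, -4) → (9/2, 0, -4); (-4, -2, -1) → (-6, -3, -1)
T2 translate by (-2, 1, 3): (9/2, 0, -4) → (5/2, 1, -1); (-6, -3, -1) → (-8, -2, 2)
T3 translate by (-1, 2, 1): (5/2, 1, -1) → (3/2, 3, 0); (-8, -2, 2) → (-9, 0, 3)
T4 shear: z ← z − 1/2·x: (3/2, 3, 0) → (3/2, 3, -3/4); (-9, 0, 3) → (-9, 0, 15/2)
T5 scale by (-2, -2, -1): (3/2, 3, -3/4) → (-3, -6, 3/4); (-9, 0, 15/2) → (18, 0, -15/2)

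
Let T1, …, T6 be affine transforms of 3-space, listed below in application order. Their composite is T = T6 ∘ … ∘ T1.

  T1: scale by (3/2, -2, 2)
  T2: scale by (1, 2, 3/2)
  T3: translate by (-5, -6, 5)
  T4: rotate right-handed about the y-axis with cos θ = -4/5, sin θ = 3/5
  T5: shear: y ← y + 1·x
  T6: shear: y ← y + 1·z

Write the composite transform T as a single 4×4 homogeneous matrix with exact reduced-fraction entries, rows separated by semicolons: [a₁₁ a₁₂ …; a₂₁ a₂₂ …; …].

T = [-6/5 0 9/5 7; -21/10 -4 -3/5 0; -9/10 0 -12/5 -1; 0 0 0 1]

T1 = [3/2 0 0 0; 0 -2 0 0; 0 0 2 0; 0 0 0 1]
T2·T1 = [3/2 0 0 0; 0 -4 0 0; 0 0 3 0; 0 0 0 1]
T3·…·T1 = [3/2 0 0 -5; 0 -4 0 -6; 0 0 3 5; 0 0 0 1]
T4·…·T1 = [-6/5 0 9/5 7; 0 -4 0 -6; -9/10 0 -12/5 -1; 0 0 0 1]
T5·…·T1 = [-6/5 0 9/5 7; -6/5 -4 9/5 1; -9/10 0 -12/5 -1; 0 0 0 1]
T6·…·T1 = [-6/5 0 9/5 7; -21/10 -4 -3/5 0; -9/10 0 -12/5 -1; 0 0 0 1]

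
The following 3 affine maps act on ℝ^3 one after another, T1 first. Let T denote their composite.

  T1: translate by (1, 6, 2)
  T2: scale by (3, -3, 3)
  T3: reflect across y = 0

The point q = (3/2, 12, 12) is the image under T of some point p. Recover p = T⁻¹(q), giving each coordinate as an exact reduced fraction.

p = (-1/2, -2, 2)

T1 = [1 0 0 1; 0 1 0 6; 0 0 1 2; 0 0 0 1]
T2·T1 = [3 0 0 3; 0 -3 0 -18; 0 0 3 6; 0 0 0 1]
T3·…·T1 = [3 0 0 3; 0 3 0 18; 0 0 3 6; 0 0 0 1]
det M = 27; M⁻¹ = [1/3 0 0 -1; 0 1/3 0 -6; 0 0 1/3 -2; 0 0 0 1]
M⁻¹ · (3/2, 12, 12)ᵀ = (-1/2, -2, 2)ᵀ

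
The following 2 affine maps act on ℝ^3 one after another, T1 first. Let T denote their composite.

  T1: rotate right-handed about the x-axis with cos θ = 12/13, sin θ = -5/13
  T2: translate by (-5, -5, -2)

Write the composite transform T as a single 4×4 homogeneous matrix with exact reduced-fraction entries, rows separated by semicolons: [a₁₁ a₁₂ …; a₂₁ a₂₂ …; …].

T = [1 0 0 -5; 0 12/13 5/13 -5; 0 -5/13 12/13 -2; 0 0 0 1]

T1 = [1 0 0 0; 0 12/13 5/13 0; 0 -5/13 12/13 0; 0 0 0 1]
T2·T1 = [1 0 0 -5; 0 12/13 5/13 -5; 0 -5/13 12/13 -2; 0 0 0 1]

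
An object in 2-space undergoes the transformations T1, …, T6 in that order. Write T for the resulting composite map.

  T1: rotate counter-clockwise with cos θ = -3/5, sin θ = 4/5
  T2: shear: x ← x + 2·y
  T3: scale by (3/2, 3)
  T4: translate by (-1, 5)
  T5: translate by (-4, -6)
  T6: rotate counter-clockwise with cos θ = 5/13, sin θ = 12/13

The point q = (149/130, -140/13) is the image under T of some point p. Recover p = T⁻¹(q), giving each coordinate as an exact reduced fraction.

p = (-1, 1)

T1 = [-3/5 -4/5 0; 4/5 -3/5 0; 0 0 1]
T2·T1 = [1 -2 0; 4/5 -3/5 0; 0 0 1]
T3·…·T1 = [3/2 -3 0; 12/5 -9/5 0; 0 0 1]
T4·…·T1 = [3/2 -3 -1; 12/5 -9/5 5; 0 0 1]
T5·…·T1 = [3/2 -3 -5; 12/5 -9/5 -1; 0 0 1]
T6·…·T1 = [-213/130 33/65 -1; 30/13 -45/13 -5; 0 0 1]
det M = 9/2; M⁻¹ = [-10/13 -22/195 -4/3; -20/39 -71/195 -7/3; 0 0 1]
M⁻¹ · (149/130, -140/13)ᵀ = (-1, 1)ᵀ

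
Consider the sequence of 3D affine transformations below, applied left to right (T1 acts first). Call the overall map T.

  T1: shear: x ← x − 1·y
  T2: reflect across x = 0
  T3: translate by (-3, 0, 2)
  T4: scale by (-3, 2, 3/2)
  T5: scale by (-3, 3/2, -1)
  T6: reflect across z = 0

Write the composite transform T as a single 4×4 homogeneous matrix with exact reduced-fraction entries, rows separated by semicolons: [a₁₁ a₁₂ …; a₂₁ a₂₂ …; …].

T = [-9 9 0 -27; 0 3 0 0; 0 0 3/2 3; 0 0 0 1]

T1 = [1 -1 0 0; 0 1 0 0; 0 0 1 0; 0 0 0 1]
T2·T1 = [-1 1 0 0; 0 1 0 0; 0 0 1 0; 0 0 0 1]
T3·…·T1 = [-1 1 0 -3; 0 1 0 0; 0 0 1 2; 0 0 0 1]
T4·…·T1 = [3 -3 0 9; 0 2 0 0; 0 0 3/2 3; 0 0 0 1]
T5·…·T1 = [-9 9 0 -27; 0 3 0 0; 0 0 -3/2 -3; 0 0 0 1]
T6·…·T1 = [-9 9 0 -27; 0 3 0 0; 0 0 3/2 3; 0 0 0 1]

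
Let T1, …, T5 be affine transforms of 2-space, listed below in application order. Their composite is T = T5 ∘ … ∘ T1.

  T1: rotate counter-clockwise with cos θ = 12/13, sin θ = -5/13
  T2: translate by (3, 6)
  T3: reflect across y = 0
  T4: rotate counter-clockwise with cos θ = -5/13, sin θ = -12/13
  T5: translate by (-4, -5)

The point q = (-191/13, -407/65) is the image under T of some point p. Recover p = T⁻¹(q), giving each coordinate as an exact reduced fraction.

p = (4/5, 4)

T1 = [12/13 5/13 0; -5/13 12/13 0; 0 0 1]
T2·T1 = [12/13 5/13 3; -5/13 12/13 6; 0 0 1]
T3·…·T1 = [12/13 5/13 3; 5/13 -12/13 -6; 0 0 1]
T4·…·T1 = [0 -1 -87/13; -1 0 -6/13; 0 0 1]
T5·…·T1 = [0 -1 -139/13; -1 0 -71/13; 0 0 1]
det M = -1; M⁻¹ = [0 -1 -71/13; -1 0 -139/13; 0 0 1]
M⁻¹ · (-191/13, -407/65)ᵀ = (4/5, 4)ᵀ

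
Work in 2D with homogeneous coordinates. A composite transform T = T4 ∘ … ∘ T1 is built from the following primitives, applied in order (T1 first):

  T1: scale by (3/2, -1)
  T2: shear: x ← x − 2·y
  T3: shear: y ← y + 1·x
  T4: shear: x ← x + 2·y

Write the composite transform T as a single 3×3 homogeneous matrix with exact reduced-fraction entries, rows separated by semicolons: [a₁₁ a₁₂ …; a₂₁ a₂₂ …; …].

T1 = [3/2 0 0; 0 -1 0; 0 0 1]
T2·T1 = [3/2 2 0; 0 -1 0; 0 0 1]
T3·…·T1 = [3/2 2 0; 3/2 1 0; 0 0 1]
T4·…·T1 = [9/2 4 0; 3/2 1 0; 0 0 1]

T = [9/2 4 0; 3/2 1 0; 0 0 1]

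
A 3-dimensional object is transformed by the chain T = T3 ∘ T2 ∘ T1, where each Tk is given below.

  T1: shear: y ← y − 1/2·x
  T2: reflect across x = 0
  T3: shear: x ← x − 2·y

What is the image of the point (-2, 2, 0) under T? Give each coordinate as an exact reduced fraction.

T(p) = (-4, 3, 0)

T1 shear: y ← y − 1/2·x: (-2, 2, 0) → (-2, 3, 0)
T2 reflect across x = 0: (-2, 3, 0) → (2, 3, 0)
T3 shear: x ← x − 2·y: (2, 3, 0) → (-4, 3, 0)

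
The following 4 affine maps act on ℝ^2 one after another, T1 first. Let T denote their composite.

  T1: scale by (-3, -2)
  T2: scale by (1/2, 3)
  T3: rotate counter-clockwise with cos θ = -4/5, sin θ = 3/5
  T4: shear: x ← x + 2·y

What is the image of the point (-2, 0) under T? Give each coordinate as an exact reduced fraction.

T1 scale by (-3, -2): (-2, 0) → (6, 0)
T2 scale by (1/2, 3): (6, 0) → (3, 0)
T3 rotate counter-clockwise with cos θ = -4/5, sin θ = 3/5: (3, 0) → (-12/5, 9/5)
T4 shear: x ← x + 2·y: (-12/5, 9/5) → (6/5, 9/5)

T(p) = (6/5, 9/5)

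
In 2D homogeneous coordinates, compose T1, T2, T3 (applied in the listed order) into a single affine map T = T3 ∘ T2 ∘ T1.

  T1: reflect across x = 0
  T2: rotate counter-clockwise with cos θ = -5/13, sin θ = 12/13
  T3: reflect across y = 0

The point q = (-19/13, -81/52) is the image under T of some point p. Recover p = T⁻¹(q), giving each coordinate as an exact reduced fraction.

T1 = [-1 0 0; 0 1 0; 0 0 1]
T2·T1 = [5/13 -12/13 0; -12/13 -5/13 0; 0 0 1]
T3·…·T1 = [5/13 -12/13 0; 12/13 5/13 0; 0 0 1]
det M = 1; M⁻¹ = [5/13 12/13 0; -12/13 5/13 0; 0 0 1]
M⁻¹ · (-19/13, -81/52)ᵀ = (-2, 3/4)ᵀ

p = (-2, 3/4)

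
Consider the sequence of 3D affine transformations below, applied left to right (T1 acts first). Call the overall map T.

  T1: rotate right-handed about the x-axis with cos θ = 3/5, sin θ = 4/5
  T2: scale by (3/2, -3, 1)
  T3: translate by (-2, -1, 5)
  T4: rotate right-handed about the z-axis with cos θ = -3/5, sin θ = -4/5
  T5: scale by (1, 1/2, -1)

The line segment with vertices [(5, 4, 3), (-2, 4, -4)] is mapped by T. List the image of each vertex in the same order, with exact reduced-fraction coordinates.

T1 rotate right-handed about the x-axis with cos θ = 3/5, sin θ = 4/5: (5, 4, 3) → (5, 0, 5); (-2, 4, -4) → (-2, 28/5, 4/5)
T2 scale by (3/2, -3, 1): (5, 0, 5) → (15/2, 0, 5); (-2, 28/5, 4/5) → (-3, -84/5, 4/5)
T3 translate by (-2, -1, 5): (15/2, 0, 5) → (11/2, -1, 10); (-3, -84/5, 4/5) → (-5, -89/5, 29/5)
T4 rotate right-handed about the z-axis with cos θ = -3/5, sin θ = -4/5: (11/2, -1, 10) → (-41/10, -19/5, 10); (-5, -89/5, 29/5) → (-281/25, 367/25, 29/5)
T5 scale by (1, 1/2, -1): (-41/10, -19/5, 10) → (-41/10, -19/10, -10); (-281/25, 367/25, 29/5) → (-281/25, 367/50, -29/5)

image vertices: (-41/10, -19/10, -10), (-281/25, 367/50, -29/5)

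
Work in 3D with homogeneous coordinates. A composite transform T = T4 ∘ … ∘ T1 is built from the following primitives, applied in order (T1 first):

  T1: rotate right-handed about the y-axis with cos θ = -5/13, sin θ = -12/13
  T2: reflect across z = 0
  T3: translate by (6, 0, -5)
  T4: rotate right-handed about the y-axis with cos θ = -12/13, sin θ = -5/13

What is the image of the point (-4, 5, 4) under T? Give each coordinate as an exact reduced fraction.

T(p) = (-615/169, 5, 214/169)

T1 rotate right-handed about the y-axis with cos θ = -5/13, sin θ = -12/13: (-4, 5, 4) → (-28/13, 5, -68/13)
T2 reflect across z = 0: (-28/13, 5, -68/13) → (-28/13, 5, 68/13)
T3 translate by (6, 0, -5): (-28/13, 5, 68/13) → (50/13, 5, 3/13)
T4 rotate right-handed about the y-axis with cos θ = -12/13, sin θ = -5/13: (50/13, 5, 3/13) → (-615/169, 5, 214/169)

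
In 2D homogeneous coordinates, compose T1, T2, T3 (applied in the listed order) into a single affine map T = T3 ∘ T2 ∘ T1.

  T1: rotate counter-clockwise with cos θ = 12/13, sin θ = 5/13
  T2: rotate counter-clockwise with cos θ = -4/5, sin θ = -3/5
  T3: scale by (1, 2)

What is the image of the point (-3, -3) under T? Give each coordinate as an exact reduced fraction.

T1 rotate counter-clockwise with cos θ = 12/13, sin θ = 5/13: (-3, -3) → (-21/13, -51/13)
T2 rotate counter-clockwise with cos θ = -4/5, sin θ = -3/5: (-21/13, -51/13) → (-69/65, 267/65)
T3 scale by (1, 2): (-69/65, 267/65) → (-69/65, 534/65)

T(p) = (-69/65, 534/65)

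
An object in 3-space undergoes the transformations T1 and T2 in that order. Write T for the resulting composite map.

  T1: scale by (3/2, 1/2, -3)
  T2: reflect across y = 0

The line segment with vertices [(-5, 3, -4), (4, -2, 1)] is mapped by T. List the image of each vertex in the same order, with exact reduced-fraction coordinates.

image vertices: (-15/2, -3/2, 12), (6, 1, -3)

T1 scale by (3/2, 1/2, -3): (-5, 3, -4) → (-15/2, 3/2, 12); (4, -2, 1) → (6, -1, -3)
T2 reflect across y = 0: (-15/2, 3/2, 12) → (-15/2, -3/2, 12); (6, -1, -3) → (6, 1, -3)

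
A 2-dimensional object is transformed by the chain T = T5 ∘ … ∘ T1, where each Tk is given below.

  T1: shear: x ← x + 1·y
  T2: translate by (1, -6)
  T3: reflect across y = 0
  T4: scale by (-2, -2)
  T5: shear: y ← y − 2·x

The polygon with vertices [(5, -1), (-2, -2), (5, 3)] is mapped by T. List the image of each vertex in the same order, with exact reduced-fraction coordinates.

image vertices: (-10, 6), (6, -28), (-18, 30)

T1 shear: x ← x + 1·y: (5, -1) → (4, -1); (-2, -2) → (-4, -2); (5, 3) → (8, 3)
T2 translate by (1, -6): (4, -1) → (5, -7); (-4, -2) → (-3, -8); (8, 3) → (9, -3)
T3 reflect across y = 0: (5, -7) → (5, 7); (-3, -8) → (-3, 8); (9, -3) → (9, 3)
T4 scale by (-2, -2): (5, 7) → (-10, -14); (-3, 8) → (6, -16); (9, 3) → (-18, -6)
T5 shear: y ← y − 2·x: (-10, -14) → (-10, 6); (6, -16) → (6, -28); (-18, -6) → (-18, 30)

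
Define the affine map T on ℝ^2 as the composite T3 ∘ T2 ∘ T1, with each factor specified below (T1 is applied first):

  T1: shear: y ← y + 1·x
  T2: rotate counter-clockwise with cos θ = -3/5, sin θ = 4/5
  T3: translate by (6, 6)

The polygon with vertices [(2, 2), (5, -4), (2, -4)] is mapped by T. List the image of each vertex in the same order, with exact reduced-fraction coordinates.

T1 shear: y ← y + 1·x: (2, 2) → (2, 4); (5, -4) → (5, 1); (2, -4) → (2, -2)
T2 rotate counter-clockwise with cos θ = -3/5, sin θ = 4/5: (2, 4) → (-22/5, -4/5); (5, 1) → (-19/5, 17/5); (2, -2) → (2/5, 14/5)
T3 translate by (6, 6): (-22/5, -4/5) → (8/5, 26/5); (-19/5, 17/5) → (11/5, 47/5); (2/5, 14/5) → (32/5, 44/5)

image vertices: (8/5, 26/5), (11/5, 47/5), (32/5, 44/5)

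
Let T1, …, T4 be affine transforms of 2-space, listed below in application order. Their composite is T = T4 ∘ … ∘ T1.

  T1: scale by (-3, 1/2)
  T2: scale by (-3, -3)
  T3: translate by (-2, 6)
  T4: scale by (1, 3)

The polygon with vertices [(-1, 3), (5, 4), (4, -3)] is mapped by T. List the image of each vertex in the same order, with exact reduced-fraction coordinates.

T1 scale by (-3, 1/2): (-1, 3) → (3, 3/2); (5, 4) → (-15, 2); (4, -3) → (-12, -3/2)
T2 scale by (-3, -3): (3, 3/2) → (-9, -9/2); (-15, 2) → (45, -6); (-12, -3/2) → (36, 9/2)
T3 translate by (-2, 6): (-9, -9/2) → (-11, 3/2); (45, -6) → (43, 0); (36, 9/2) → (34, 21/2)
T4 scale by (1, 3): (-11, 3/2) → (-11, 9/2); (43, 0) → (43, 0); (34, 21/2) → (34, 63/2)

image vertices: (-11, 9/2), (43, 0), (34, 63/2)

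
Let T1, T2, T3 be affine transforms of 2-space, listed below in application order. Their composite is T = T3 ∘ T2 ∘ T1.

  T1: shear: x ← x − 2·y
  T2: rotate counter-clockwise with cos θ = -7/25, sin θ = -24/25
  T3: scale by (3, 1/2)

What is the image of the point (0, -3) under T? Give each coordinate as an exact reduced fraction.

T1 shear: x ← x − 2·y: (0, -3) → (6, -3)
T2 rotate counter-clockwise with cos θ = -7/25, sin θ = -24/25: (6, -3) → (-114/25, -123/25)
T3 scale by (3, 1/2): (-114/25, -123/25) → (-342/25, -123/50)

T(p) = (-342/25, -123/50)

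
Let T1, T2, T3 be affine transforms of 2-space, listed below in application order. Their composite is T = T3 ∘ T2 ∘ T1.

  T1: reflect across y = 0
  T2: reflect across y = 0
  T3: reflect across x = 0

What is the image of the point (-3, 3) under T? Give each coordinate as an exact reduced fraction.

T(p) = (3, 3)

T1 reflect across y = 0: (-3, 3) → (-3, -3)
T2 reflect across y = 0: (-3, -3) → (-3, 3)
T3 reflect across x = 0: (-3, 3) → (3, 3)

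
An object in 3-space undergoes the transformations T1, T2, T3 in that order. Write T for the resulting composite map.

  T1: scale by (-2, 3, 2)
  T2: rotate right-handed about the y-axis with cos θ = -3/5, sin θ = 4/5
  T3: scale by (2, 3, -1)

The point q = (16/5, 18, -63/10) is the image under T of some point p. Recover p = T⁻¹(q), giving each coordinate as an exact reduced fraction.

p = (3, 2, -5/4)

T1 = [-2 0 0 0; 0 3 0 0; 0 0 2 0; 0 0 0 1]
T2·T1 = [6/5 0 8/5 0; 0 3 0 0; 8/5 0 -6/5 0; 0 0 0 1]
T3·…·T1 = [12/5 0 16/5 0; 0 9 0 0; -8/5 0 6/5 0; 0 0 0 1]
det M = 72; M⁻¹ = [3/20 0 -2/5 0; 0 1/9 0 0; 1/5 0 3/10 0; 0 0 0 1]
M⁻¹ · (16/5, 18, -63/10)ᵀ = (3, 2, -5/4)ᵀ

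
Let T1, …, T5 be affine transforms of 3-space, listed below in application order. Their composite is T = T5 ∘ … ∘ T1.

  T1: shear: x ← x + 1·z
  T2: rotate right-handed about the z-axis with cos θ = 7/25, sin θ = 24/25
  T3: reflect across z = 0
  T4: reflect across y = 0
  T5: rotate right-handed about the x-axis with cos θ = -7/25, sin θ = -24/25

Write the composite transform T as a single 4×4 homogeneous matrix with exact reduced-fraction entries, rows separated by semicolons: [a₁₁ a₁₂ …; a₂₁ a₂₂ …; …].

T = [7/25 -24/25 7/25 0; 168/625 49/625 -432/625 0; 576/625 168/625 751/625 0; 0 0 0 1]

T1 = [1 0 1 0; 0 1 0 0; 0 0 1 0; 0 0 0 1]
T2·T1 = [7/25 -24/25 7/25 0; 24/25 7/25 24/25 0; 0 0 1 0; 0 0 0 1]
T3·…·T1 = [7/25 -24/25 7/25 0; 24/25 7/25 24/25 0; 0 0 -1 0; 0 0 0 1]
T4·…·T1 = [7/25 -24/25 7/25 0; -24/25 -7/25 -24/25 0; 0 0 -1 0; 0 0 0 1]
T5·…·T1 = [7/25 -24/25 7/25 0; 168/625 49/625 -432/625 0; 576/625 168/625 751/625 0; 0 0 0 1]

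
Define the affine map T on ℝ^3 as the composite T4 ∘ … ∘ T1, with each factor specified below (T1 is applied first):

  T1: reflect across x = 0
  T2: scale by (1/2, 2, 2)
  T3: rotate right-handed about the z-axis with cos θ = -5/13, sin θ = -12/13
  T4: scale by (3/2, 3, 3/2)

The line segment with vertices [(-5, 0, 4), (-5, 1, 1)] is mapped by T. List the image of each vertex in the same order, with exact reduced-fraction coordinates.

T1 reflect across x = 0: (-5, 0, 4) → (5, 0, 4); (-5, 1, 1) → (5, 1, 1)
T2 scale by (1/2, 2, 2): (5, 0, 4) → (5/2, 0, 8); (5, 1, 1) → (5/2, 2, 2)
T3 rotate right-handed about the z-axis with cos θ = -5/13, sin θ = -12/13: (5/2, 0, 8) → (-25/26, -30/13, 8); (5/2, 2, 2) → (23/26, -40/13, 2)
T4 scale by (3/2, 3, 3/2): (-25/26, -30/13, 8) → (-75/52, -90/13, 12); (23/26, -40/13, 2) → (69/52, -120/13, 3)

image vertices: (-75/52, -90/13, 12), (69/52, -120/13, 3)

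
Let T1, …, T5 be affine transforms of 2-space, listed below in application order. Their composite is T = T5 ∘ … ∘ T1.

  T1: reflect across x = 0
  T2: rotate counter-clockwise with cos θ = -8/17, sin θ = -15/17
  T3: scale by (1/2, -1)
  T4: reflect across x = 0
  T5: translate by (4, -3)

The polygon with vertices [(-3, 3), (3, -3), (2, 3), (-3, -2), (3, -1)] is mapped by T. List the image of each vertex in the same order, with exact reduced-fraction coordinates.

image vertices: (115/34, 18/17), (157/34, -120/17), (75/34, -57/17), (95/17, -22/17), (127/34, -104/17)

T1 reflect across x = 0: (-3, 3) → (3, 3); (3, -3) → (-3, -3); (2, 3) → (-2, 3); (-3, -2) → (3, -2); (3, -1) → (-3, -1)
T2 rotate counter-clockwise with cos θ = -8/17, sin θ = -15/17: (3, 3) → (21/17, -69/17); (-3, -3) → (-21/17, 69/17); (-2, 3) → (61/17, 6/17); (3, -2) → (-54/17, -29/17); (-3, -1) → (9/17, 53/17)
T3 scale by (1/2, -1): (21/17, -69/17) → (21/34, 69/17); (-21/17, 69/17) → (-21/34, -69/17); (61/17, 6/17) → (61/34, -6/17); (-54/17, -29/17) → (-27/17, 29/17); (9/17, 53/17) → (9/34, -53/17)
T4 reflect across x = 0: (21/34, 69/17) → (-21/34, 69/17); (-21/34, -69/17) → (21/34, -69/17); (61/34, -6/17) → (-61/34, -6/17); (-27/17, 29/17) → (27/17, 29/17); (9/34, -53/17) → (-9/34, -53/17)
T5 translate by (4, -3): (-21/34, 69/17) → (115/34, 18/17); (21/34, -69/17) → (157/34, -120/17); (-61/34, -6/17) → (75/34, -57/17); (27/17, 29/17) → (95/17, -22/17); (-9/34, -53/17) → (127/34, -104/17)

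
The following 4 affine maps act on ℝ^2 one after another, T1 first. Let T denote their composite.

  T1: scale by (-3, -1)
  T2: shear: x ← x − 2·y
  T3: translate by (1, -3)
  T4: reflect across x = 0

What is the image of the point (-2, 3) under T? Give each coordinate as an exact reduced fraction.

T(p) = (-13, -6)

T1 scale by (-3, -1): (-2, 3) → (6, -3)
T2 shear: x ← x − 2·y: (6, -3) → (12, -3)
T3 translate by (1, -3): (12, -3) → (13, -6)
T4 reflect across x = 0: (13, -6) → (-13, -6)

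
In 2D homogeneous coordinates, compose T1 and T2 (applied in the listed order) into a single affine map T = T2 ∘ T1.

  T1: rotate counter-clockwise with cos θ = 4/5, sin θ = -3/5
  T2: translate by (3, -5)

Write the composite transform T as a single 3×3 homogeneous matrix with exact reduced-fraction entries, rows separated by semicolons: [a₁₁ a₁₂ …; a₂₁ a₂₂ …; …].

T = [4/5 3/5 3; -3/5 4/5 -5; 0 0 1]

T1 = [4/5 3/5 0; -3/5 4/5 0; 0 0 1]
T2·T1 = [4/5 3/5 3; -3/5 4/5 -5; 0 0 1]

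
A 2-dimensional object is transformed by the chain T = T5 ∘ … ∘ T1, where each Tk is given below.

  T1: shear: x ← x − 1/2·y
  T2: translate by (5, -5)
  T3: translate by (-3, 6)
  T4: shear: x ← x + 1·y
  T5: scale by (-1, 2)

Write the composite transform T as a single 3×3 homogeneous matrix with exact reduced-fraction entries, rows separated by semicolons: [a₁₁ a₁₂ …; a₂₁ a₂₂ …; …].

T = [-1 -1/2 -3; 0 2 2; 0 0 1]

T1 = [1 -1/2 0; 0 1 0; 0 0 1]
T2·T1 = [1 -1/2 5; 0 1 -5; 0 0 1]
T3·…·T1 = [1 -1/2 2; 0 1 1; 0 0 1]
T4·…·T1 = [1 1/2 3; 0 1 1; 0 0 1]
T5·…·T1 = [-1 -1/2 -3; 0 2 2; 0 0 1]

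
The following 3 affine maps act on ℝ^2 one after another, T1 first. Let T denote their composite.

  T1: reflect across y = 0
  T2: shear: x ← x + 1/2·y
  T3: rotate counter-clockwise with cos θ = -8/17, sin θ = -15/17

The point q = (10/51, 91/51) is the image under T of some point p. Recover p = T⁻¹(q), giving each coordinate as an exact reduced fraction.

p = (-4/3, 2/3)

T1 = [1 0 0; 0 -1 0; 0 0 1]
T2·T1 = [1 -1/2 0; 0 -1 0; 0 0 1]
T3·…·T1 = [-8/17 -11/17 0; -15/17 31/34 0; 0 0 1]
det M = -1; M⁻¹ = [-31/34 -11/17 0; -15/17 8/17 0; 0 0 1]
M⁻¹ · (10/51, 91/51)ᵀ = (-4/3, 2/3)ᵀ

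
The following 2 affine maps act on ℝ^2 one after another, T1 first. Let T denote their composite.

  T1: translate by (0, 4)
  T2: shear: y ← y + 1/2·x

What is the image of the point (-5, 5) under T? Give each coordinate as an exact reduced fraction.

T(p) = (-5, 13/2)

T1 translate by (0, 4): (-5, 5) → (-5, 9)
T2 shear: y ← y + 1/2·x: (-5, 9) → (-5, 13/2)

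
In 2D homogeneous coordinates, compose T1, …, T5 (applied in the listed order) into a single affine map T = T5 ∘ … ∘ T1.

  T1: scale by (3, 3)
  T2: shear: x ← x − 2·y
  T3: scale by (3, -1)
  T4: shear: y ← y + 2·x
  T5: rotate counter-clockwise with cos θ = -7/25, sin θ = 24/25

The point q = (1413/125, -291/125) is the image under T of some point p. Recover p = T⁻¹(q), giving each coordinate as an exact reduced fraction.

T1 = [3 0 0; 0 3 0; 0 0 1]
T2·T1 = [3 -6 0; 0 3 0; 0 0 1]
T3·…·T1 = [9 -18 0; 0 -3 0; 0 0 1]
T4·…·T1 = [9 -18 0; 18 -39 0; 0 0 1]
T5·…·T1 = [-99/5 1062/25 0; 18/5 -159/25 0; 0 0 1]
det M = -27; M⁻¹ = [53/225 118/75 0; 2/15 11/15 0; 0 0 1]
M⁻¹ · (1413/125, -291/125)ᵀ = (-1, -1/5)ᵀ

p = (-1, -1/5)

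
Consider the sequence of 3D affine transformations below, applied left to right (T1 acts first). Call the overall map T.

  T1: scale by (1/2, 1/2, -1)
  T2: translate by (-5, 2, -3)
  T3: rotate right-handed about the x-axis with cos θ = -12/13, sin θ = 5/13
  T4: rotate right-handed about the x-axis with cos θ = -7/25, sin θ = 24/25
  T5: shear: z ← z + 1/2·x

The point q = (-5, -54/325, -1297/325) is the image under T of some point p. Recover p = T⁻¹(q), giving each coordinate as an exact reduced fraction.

p = (0, -1, -3)

T1 = [1/2 0 0 0; 0 1/2 0 0; 0 0 -1 0; 0 0 0 1]
T2·T1 = [1/2 0 0 -5; 0 1/2 0 2; 0 0 -1 -3; 0 0 0 1]
T3·…·T1 = [1/2 0 0 -5; 0 -6/13 5/13 -9/13; 0 5/26 12/13 46/13; 0 0 0 1]
T4·…·T1 = [1/2 0 0 -5; 0 -18/325 -323/325 -1041/325; 0 -323/650 36/325 -538/325; 0 0 0 1]
T5·…·T1 = [1/2 0 0 -5; 0 -18/325 -323/325 -1041/325; 1/4 -323/650 36/325 -2701/650; 0 0 0 1]
det M = -1/4; M⁻¹ = [2 0 0 10; 323/325 -72/325 -646/325 -4; -18/325 -323/325 36/325 -3; 0 0 0 1]
M⁻¹ · (-5, -54/325, -1297/325)ᵀ = (0, -1, -3)ᵀ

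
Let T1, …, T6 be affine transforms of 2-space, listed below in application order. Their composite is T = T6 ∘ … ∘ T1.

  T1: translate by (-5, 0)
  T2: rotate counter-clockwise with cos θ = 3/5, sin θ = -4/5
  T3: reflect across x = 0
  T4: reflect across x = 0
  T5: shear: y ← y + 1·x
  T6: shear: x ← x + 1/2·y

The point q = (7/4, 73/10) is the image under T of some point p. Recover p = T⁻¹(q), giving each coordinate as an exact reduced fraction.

T1 = [1 0 -5; 0 1 0; 0 0 1]
T2·T1 = [3/5 4/5 -3; -4/5 3/5 4; 0 0 1]
T3·…·T1 = [-3/5 -4/5 3; -4/5 3/5 4; 0 0 1]
T4·…·T1 = [3/5 4/5 -3; -4/5 3/5 4; 0 0 1]
T5·…·T1 = [3/5 4/5 -3; -1/5 7/5 1; 0 0 1]
T6·…·T1 = [1/2 3/2 -5/2; -1/5 7/5 1; 0 0 1]
det M = 1; M⁻¹ = [7/5 -3/2 5; 1/5 1/2 0; 0 0 1]
M⁻¹ · (7/4, 73/10)ᵀ = (-7/2, 4)ᵀ

p = (-7/2, 4)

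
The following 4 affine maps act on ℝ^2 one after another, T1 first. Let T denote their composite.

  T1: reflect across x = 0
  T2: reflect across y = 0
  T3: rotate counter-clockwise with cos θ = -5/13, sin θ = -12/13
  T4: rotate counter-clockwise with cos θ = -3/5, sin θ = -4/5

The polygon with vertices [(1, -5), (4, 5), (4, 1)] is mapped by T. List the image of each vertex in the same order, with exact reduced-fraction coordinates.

image vertices: (-19/5, -17/5), (412/65, -59/65), (188/65, -191/65)

T1 reflect across x = 0: (1, -5) → (-1, -5); (4, 5) → (-4, 5); (4, 1) → (-4, 1)
T2 reflect across y = 0: (-1, -5) → (-1, 5); (-4, 5) → (-4, -5); (-4, 1) → (-4, -1)
T3 rotate counter-clockwise with cos θ = -5/13, sin θ = -12/13: (-1, 5) → (5, -1); (-4, -5) → (-40/13, 73/13); (-4, -1) → (8/13, 53/13)
T4 rotate counter-clockwise with cos θ = -3/5, sin θ = -4/5: (5, -1) → (-19/5, -17/5); (-40/13, 73/13) → (412/65, -59/65); (8/13, 53/13) → (188/65, -191/65)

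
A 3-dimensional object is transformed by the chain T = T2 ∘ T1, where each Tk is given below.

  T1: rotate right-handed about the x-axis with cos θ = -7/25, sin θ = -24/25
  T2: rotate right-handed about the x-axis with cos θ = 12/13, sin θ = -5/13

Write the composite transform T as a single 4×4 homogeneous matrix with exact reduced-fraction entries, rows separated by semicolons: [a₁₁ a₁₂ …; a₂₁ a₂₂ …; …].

T1 = [1 0 0 0; 0 -7/25 24/25 0; 0 -24/25 -7/25 0; 0 0 0 1]
T2·T1 = [1 0 0 0; 0 -204/325 253/325 0; 0 -253/325 -204/325 0; 0 0 0 1]

T = [1 0 0 0; 0 -204/325 253/325 0; 0 -253/325 -204/325 0; 0 0 0 1]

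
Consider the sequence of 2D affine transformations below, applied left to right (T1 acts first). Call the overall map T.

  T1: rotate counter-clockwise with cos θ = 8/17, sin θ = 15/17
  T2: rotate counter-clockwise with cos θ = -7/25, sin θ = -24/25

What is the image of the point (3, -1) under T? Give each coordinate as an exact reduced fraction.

T(p) = (123/85, -239/85)

T1 rotate counter-clockwise with cos θ = 8/17, sin θ = 15/17: (3, -1) → (39/17, 37/17)
T2 rotate counter-clockwise with cos θ = -7/25, sin θ = -24/25: (39/17, 37/17) → (123/85, -239/85)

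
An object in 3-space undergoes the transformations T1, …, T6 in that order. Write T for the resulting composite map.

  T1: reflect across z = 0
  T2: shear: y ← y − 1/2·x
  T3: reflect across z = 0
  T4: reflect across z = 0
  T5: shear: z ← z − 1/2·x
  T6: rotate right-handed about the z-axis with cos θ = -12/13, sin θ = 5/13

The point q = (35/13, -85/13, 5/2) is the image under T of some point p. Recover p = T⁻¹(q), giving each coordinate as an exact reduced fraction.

p = (-5, 5/2, 0)

T1 = [1 0 0 0; 0 1 0 0; 0 0 -1 0; 0 0 0 1]
T2·T1 = [1 0 0 0; -1/2 1 0 0; 0 0 -1 0; 0 0 0 1]
T3·…·T1 = [1 0 0 0; -1/2 1 0 0; 0 0 1 0; 0 0 0 1]
T4·…·T1 = [1 0 0 0; -1/2 1 0 0; 0 0 -1 0; 0 0 0 1]
T5·…·T1 = [1 0 0 0; -1/2 1 0 0; -1/2 0 -1 0; 0 0 0 1]
T6·…·T1 = [-19/26 -5/13 0 0; 11/13 -12/13 0 0; -1/2 0 -1 0; 0 0 0 1]
det M = -1; M⁻¹ = [-12/13 5/13 0 0; -11/13 -19/26 0 0; 6/13 -5/26 -1 0; 0 0 0 1]
M⁻¹ · (35/13, -85/13, 5/2)ᵀ = (-5, 5/2, 0)ᵀ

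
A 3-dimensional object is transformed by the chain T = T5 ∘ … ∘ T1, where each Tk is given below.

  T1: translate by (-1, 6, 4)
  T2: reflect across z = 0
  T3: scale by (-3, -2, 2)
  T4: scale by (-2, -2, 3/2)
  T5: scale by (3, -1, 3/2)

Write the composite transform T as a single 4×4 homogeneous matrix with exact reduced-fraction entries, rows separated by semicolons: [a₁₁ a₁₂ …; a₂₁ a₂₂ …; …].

T1 = [1 0 0 -1; 0 1 0 6; 0 0 1 4; 0 0 0 1]
T2·T1 = [1 0 0 -1; 0 1 0 6; 0 0 -1 -4; 0 0 0 1]
T3·…·T1 = [-3 0 0 3; 0 -2 0 -12; 0 0 -2 -8; 0 0 0 1]
T4·…·T1 = [6 0 0 -6; 0 4 0 24; 0 0 -3 -12; 0 0 0 1]
T5·…·T1 = [18 0 0 -18; 0 -4 0 -24; 0 0 -9/2 -18; 0 0 0 1]

T = [18 0 0 -18; 0 -4 0 -24; 0 0 -9/2 -18; 0 0 0 1]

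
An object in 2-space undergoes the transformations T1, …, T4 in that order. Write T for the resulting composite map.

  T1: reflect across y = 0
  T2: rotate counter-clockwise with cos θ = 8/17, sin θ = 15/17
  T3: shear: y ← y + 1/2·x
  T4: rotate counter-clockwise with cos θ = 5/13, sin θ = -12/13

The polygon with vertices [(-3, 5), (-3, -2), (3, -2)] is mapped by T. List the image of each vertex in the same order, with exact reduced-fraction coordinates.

image vertices: (-27/13, -107/26), (-942/221, 368/221), (666/221, 362/221)

T1 reflect across y = 0: (-3, 5) → (-3, -5); (-3, -2) → (-3, 2); (3, -2) → (3, 2)
T2 rotate counter-clockwise with cos θ = 8/17, sin θ = 15/17: (-3, -5) → (3, -5); (-3, 2) → (-54/17, -29/17); (3, 2) → (-6/17, 61/17)
T3 shear: y ← y + 1/2·x: (3, -5) → (3, -7/2); (-54/17, -29/17) → (-54/17, -56/17); (-6/17, 61/17) → (-6/17, 58/17)
T4 rotate counter-clockwise with cos θ = 5/13, sin θ = -12/13: (3, -7/2) → (-27/13, -107/26); (-54/17, -56/17) → (-942/221, 368/221); (-6/17, 58/17) → (666/221, 362/221)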